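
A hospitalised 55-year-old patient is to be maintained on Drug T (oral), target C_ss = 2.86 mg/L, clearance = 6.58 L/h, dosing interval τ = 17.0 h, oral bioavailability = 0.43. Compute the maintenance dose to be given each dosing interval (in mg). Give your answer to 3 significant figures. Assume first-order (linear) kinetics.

744 mg

At steady state, F × (Dose/τ) = Css × CL.
Dose = Css × CL × τ / F = 2.86 × 6.580 × 17.0 / 0.43 = 744.0 mg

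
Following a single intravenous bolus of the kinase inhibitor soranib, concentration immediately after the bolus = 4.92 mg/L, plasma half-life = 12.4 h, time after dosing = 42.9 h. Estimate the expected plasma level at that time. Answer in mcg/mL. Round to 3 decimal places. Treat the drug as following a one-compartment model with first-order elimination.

k = ln2 / t½ = 0.693147 / 12.4 = 0.05590 h⁻¹
C = C₀ · e^(−k·t) = 4.920 × e^(−0.05590 × 42.9)
  = 4.920 × 0.09089 = 0.4472 mg/L
(0.4472 mg/L = 0.4472 mcg/mL)

0.447 mcg/mL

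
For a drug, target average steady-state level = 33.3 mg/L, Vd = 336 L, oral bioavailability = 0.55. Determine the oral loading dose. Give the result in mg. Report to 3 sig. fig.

20300 mg

LD = Css × Vd / F = 33.3 × 336 / 0.55 = 20340 mg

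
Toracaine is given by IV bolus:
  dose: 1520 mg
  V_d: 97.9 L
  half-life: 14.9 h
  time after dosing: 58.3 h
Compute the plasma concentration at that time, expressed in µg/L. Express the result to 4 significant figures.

C₀ = Dose / Vd = 1520 / 97.9 = 15.53 mg/L
k = ln2 / t½ = 0.693147 / 14.9 = 0.04652 h⁻¹
C = C₀ · e^(−k·t) = 15.53 × e^(−0.04652 × 58.3)
  = 15.53 × 0.06640 = 1.031 mg/L
Convert: 1.031 mg/L × 1000 = 1031 µg/L

1031 µg/L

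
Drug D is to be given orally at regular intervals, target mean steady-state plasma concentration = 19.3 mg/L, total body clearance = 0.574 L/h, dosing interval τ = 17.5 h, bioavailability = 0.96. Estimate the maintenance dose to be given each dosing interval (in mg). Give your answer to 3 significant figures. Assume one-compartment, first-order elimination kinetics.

At steady state, F × (Dose/τ) = Css × CL.
Dose = Css × CL × τ / F = 19.3 × 0.5740 × 17.5 / 0.96 = 201.9 mg

202 mg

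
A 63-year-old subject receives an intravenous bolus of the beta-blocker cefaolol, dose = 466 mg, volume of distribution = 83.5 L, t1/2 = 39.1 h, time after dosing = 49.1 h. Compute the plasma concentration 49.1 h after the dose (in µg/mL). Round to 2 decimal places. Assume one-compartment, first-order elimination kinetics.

2.34 µg/mL

C₀ = Dose / Vd = 466.0 / 83.5 = 5.581 mg/L
k = ln2 / t½ = 0.693147 / 39.1 = 0.01773 h⁻¹
C = C₀ · e^(−k·t) = 5.581 × e^(−0.01773 × 49.1)
  = 5.581 × 0.4187 = 2.337 mg/L
(2.337 mg/L = 2.337 µg/mL)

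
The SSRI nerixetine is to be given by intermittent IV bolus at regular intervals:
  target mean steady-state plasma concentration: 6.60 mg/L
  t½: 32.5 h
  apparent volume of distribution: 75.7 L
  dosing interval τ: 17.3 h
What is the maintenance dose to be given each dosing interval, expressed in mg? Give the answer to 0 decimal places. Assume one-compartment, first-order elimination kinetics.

184 mg

k = ln2 / t½ = 0.693147 / 32.5 = 0.02133 h⁻¹
CL = k × Vd = 0.02133 × 75.7 = 1.615 L/h
At steady state, Dose/τ = Css × CL.
Dose = Css × CL × τ = 6.60 × 1.615 × 17.3 = 184.4 mg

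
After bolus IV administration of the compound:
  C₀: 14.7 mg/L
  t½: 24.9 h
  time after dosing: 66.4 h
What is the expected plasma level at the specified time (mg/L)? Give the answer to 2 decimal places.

2.32 mg/L

k = ln2 / t½ = 0.693147 / 24.9 = 0.02784 h⁻¹
C = C₀ · e^(−k·t) = 14.70 × e^(−0.02784 × 66.4)
  = 14.70 × 0.1575 = 2.315 mg/L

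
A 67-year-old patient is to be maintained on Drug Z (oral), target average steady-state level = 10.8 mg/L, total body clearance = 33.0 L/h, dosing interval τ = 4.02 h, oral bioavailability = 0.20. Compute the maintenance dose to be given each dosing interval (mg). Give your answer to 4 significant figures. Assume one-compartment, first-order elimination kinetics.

At steady state, F × (Dose/τ) = Css × CL.
Dose = Css × CL × τ / F = 10.8 × 33.00 × 4.02 / 0.20 = 7164 mg

7164 mg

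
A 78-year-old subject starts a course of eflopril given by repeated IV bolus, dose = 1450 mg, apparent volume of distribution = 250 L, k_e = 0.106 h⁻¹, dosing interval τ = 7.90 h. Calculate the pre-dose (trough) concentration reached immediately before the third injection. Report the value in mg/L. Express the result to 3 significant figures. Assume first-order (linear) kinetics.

3.60 mg/L

C₀ per dose = Dose / Vd = 1450 / 250 = 5.800 mg/L
Fraction remaining after one interval: r = e^(−kτ) = e^(−0.1060 × 7.90) = 0.4328
Before dose 3, 2 doses have been given (aged 1τ, 2τ).
C_trough = C₀ × (r + r²) = 5.800 × (0.4328 + 0.1873) = 3.597 mg/L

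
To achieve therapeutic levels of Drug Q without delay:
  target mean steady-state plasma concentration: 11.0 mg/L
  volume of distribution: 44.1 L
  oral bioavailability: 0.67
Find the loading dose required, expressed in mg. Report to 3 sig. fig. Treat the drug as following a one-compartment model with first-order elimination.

LD = Css × Vd / F = 11.0 × 44.1 / 0.67 = 724.0 mg

724 mg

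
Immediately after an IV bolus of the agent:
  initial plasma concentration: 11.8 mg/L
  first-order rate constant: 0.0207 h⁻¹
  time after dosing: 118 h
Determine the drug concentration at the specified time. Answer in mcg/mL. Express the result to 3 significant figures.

C = C₀ · e^(−k·t) = 11.80 × e^(−0.02070 × 118)
  = 11.80 × 0.08693 = 1.026 mg/L
(1.026 mg/L = 1.026 mcg/mL)

1.03 mcg/mL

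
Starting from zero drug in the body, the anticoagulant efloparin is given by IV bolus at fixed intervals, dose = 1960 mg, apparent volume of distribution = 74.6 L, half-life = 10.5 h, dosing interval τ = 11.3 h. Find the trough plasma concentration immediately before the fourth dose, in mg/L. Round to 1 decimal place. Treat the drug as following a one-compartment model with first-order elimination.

21.2 mg/L

C₀ per dose = Dose / Vd = 1960 / 74.6 = 26.27 mg/L
k = ln2 / t½ = 0.693147 / 10.5 = 0.06601 h⁻¹
Fraction remaining after one interval: r = e^(−kτ) = e^(−0.06601 × 11.3) = 0.4743
Before dose 4, 3 doses have been given (aged 1τ, 2τ, 3τ).
C_trough = C₀ × (r + r² + … + r^3) = C₀ × r(1−r^3)/(1−r)
        = 26.27 × 0.4743 × (1 − 0.1067) / (1 − 0.4743) = 21.17 mg/L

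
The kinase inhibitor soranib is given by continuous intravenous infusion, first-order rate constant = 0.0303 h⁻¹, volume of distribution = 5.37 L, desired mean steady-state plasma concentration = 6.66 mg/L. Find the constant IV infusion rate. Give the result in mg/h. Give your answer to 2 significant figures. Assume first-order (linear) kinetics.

CL = k × Vd = 0.03030 × 5.37 = 0.1627 L/h
At steady state, infusion rate R₀ = Css × CL = 6.66 × 0.1627 = 1.084 mg/h

1.1 mg/h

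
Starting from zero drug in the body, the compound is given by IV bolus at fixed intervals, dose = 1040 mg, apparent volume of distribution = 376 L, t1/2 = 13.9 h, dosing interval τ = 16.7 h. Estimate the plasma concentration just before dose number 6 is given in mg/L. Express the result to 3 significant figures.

C₀ per dose = Dose / Vd = 1040 / 376 = 2.766 mg/L
k = ln2 / t½ = 0.693147 / 13.9 = 0.04987 h⁻¹
Fraction remaining after one interval: r = e^(−kτ) = e^(−0.04987 × 16.7) = 0.4348
Before dose 6, 5 doses have been given (aged 1τ, 2τ, 3τ, 4τ, 5τ).
C_trough = C₀ × (r + r² + … + r^5) = C₀ × r(1−r^5)/(1−r)
        = 2.766 × 0.4348 × (1 − 0.01554) / (1 − 0.4348) = 2.095 mg/L

2.10 mg/L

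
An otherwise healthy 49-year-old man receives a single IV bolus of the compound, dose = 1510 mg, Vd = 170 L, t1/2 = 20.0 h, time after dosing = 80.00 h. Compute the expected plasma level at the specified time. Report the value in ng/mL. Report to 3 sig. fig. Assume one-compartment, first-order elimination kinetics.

555 ng/mL

C₀ = Dose / Vd = 1510 / 170 = 8.882 mg/L
k = ln2 / t½ = 0.693147 / 20.0 = 0.03466 h⁻¹
t / t½ = 80.00 / 20.0 = 4 half-lives
C = C₀ × (1/2)^4 = 8.882 × 0.06250 = 0.5551 mg/L
Convert: 0.5551 mg/L × 1000 = 555.1 ng/mL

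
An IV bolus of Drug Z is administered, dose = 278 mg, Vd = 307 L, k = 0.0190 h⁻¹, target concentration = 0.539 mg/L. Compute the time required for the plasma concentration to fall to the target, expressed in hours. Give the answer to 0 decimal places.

C₀ = Dose / Vd = 278.0 / 307 = 0.9055 mg/L
t = ln(C₀ / C) / k = ln(0.9055 / 0.539) / 0.01900
  = ln(1.680) / 0.01900 = 0.5188 / 0.01900 = 27.31 h

27 h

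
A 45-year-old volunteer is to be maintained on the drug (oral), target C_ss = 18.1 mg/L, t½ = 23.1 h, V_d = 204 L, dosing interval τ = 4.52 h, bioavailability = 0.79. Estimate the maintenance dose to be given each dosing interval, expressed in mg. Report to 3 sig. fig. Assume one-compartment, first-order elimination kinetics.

634 mg

k = ln2 / t½ = 0.693147 / 23.1 = 0.03001 h⁻¹
CL = k × Vd = 0.03001 × 204 = 6.122 L/h
At steady state, F × (Dose/τ) = Css × CL.
Dose = Css × CL × τ / F = 18.1 × 6.122 × 4.52 / 0.79 = 634.0 mg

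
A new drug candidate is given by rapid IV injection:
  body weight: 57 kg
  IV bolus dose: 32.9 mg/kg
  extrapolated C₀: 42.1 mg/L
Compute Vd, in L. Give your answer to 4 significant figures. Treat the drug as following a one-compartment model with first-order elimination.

Dose = 32.9 × 57 = 1875 mg
Vd = Dose / C₀ = 1875 / 42.1 = 44.54 L

44.54 L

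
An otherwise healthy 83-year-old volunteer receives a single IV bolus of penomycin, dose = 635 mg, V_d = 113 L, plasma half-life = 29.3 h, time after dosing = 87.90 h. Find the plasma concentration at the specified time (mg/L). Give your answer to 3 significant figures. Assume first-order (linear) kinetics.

C₀ = Dose / Vd = 635.0 / 113 = 5.619 mg/L
k = ln2 / t½ = 0.693147 / 29.3 = 0.02366 h⁻¹
t / t½ = 87.90 / 29.3 = 3 half-lives
C = C₀ × (1/2)^3 = 5.619 × 0.1250 = 0.7024 mg/L

0.702 mg/L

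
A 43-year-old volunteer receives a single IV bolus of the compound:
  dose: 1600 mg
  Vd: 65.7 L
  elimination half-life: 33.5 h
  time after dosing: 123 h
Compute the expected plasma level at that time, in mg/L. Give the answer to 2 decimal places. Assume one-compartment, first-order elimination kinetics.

1.91 mg/L

C₀ = Dose / Vd = 1600 / 65.7 = 24.35 mg/L
k = ln2 / t½ = 0.693147 / 33.5 = 0.02069 h⁻¹
C = C₀ · e^(−k·t) = 24.35 × e^(−0.02069 × 123)
  = 24.35 × 0.07848 = 1.911 mg/L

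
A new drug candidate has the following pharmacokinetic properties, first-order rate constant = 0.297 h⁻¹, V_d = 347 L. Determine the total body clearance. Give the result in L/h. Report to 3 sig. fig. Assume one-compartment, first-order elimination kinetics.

CL = k × Vd = 0.297 × 347 = 103.1 L/h

103 L/h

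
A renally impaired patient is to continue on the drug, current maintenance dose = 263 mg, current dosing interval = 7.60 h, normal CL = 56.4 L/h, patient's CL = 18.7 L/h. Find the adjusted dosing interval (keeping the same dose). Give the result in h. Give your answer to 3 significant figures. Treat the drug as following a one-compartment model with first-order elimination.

To keep the same average steady-state level, dosing rate must scale with clearance.
CL ratio = 18.7 / 56.4 = 0.3316
New interval (same dose) = 7.60 / 0.3316 = 22.92 h

22.9 h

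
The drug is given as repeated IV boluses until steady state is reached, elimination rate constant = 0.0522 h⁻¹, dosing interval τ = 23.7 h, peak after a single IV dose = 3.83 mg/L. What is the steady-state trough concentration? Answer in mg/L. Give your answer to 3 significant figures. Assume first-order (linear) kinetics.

1.57 mg/L

e^(−kτ) = e^(−0.05220 × 23.7) = 0.2902
Accumulation ratio R = 1 / (1 − e^(−kτ)) = 1 / (1 − 0.2902) = 1.409
Steady-state trough = C₀ × R × e^(−kτ) = 3.83 × 1.409 × 0.2902 = 1.566 mg/L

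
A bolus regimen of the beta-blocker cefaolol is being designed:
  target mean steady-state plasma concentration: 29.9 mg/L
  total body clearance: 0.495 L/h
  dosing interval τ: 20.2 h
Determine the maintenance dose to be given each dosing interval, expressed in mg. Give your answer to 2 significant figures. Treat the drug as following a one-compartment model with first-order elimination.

300 mg

At steady state, Dose/τ = Css × CL.
Dose = Css × CL × τ = 29.9 × 0.4950 × 20.2 = 299.0 mg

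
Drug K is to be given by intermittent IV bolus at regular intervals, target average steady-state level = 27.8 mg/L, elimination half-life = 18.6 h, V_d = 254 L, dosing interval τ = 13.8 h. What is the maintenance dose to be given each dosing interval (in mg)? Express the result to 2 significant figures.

k = ln2 / t½ = 0.693147 / 18.6 = 0.03727 h⁻¹
CL = k × Vd = 0.03727 × 254 = 9.467 L/h
At steady state, Dose/τ = Css × CL.
Dose = Css × CL × τ = 27.8 × 9.467 × 13.8 = 3632 mg

3600 mg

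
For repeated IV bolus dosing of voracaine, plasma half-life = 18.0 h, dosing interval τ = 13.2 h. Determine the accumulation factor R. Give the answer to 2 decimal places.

k = ln2 / t½ = 0.693147 / 18.0 = 0.03851 h⁻¹
e^(−kτ) = e^(−0.03851 × 13.2) = 0.6015
Accumulation ratio R = 1 / (1 − e^(−kτ)) = 1 / (1 − 0.6015) = 2.509

2.51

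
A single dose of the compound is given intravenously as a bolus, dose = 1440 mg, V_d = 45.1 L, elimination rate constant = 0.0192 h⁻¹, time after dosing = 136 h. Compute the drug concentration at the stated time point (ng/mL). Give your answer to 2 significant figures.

C₀ = Dose / Vd = 1440 / 45.1 = 31.93 mg/L
C = C₀ · e^(−k·t) = 31.93 × e^(−0.01920 × 136)
  = 31.93 × 0.07345 = 2.345 mg/L
Convert: 2.345 mg/L × 1000 = 2345 ng/mL

2300 ng/mL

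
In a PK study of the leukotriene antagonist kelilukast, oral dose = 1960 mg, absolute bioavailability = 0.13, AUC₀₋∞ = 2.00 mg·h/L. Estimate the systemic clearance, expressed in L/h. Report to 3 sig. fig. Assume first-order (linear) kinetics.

CL = F·Dose / AUC = 0.13 × 1960 / 2.00 = 127.4 L/h

127 L/h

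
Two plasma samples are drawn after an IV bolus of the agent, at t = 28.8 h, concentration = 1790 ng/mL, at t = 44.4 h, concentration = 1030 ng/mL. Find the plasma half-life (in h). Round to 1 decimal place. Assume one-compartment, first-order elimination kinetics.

k = ln(C₁/C₂) / (t₂ − t₁) = ln(1790/1030) / (44.4 − 28.8)
  = 0.5527 / 15.60 = 0.03543 h⁻¹
t½ = ln2 / k = 0.693147 / 0.03543 = 19.56 h

19.6 h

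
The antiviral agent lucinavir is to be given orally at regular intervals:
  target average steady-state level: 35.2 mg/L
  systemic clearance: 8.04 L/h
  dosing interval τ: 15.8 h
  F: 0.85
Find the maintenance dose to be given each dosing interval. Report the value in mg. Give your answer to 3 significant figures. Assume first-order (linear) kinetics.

5260 mg

At steady state, F × (Dose/τ) = Css × CL.
Dose = Css × CL × τ / F = 35.2 × 8.040 × 15.8 / 0.85 = 5261 mg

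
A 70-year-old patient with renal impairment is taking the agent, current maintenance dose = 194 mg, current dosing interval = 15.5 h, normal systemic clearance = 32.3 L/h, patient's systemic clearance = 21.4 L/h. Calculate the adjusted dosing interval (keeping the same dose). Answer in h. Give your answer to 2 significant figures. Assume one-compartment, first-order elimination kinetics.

To keep the same average steady-state level, dosing rate must scale with clearance.
CL ratio = 21.4 / 32.3 = 0.6625
New interval (same dose) = 15.5 / 0.6625 = 23.40 h

23 h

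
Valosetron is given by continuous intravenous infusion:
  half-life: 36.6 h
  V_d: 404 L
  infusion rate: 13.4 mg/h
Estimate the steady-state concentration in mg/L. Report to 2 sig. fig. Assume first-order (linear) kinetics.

k = ln2 / t½ = 0.693147 / 36.6 = 0.01894 h⁻¹
CL = k × Vd = 0.01894 × 404 = 7.652 L/h
At steady state Css = R₀ / CL = 13.4 / 7.652 = 1.751 mg/L

1.8 mg/L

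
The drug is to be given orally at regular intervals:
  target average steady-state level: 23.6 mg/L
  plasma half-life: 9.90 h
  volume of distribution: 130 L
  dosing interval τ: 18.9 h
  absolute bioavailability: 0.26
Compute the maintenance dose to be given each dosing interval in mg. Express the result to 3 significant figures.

k = ln2 / t½ = 0.693147 / 9.90 = 0.07001 h⁻¹
CL = k × Vd = 0.07001 × 130 = 9.101 L/h
At steady state, F × (Dose/τ) = Css × CL.
Dose = Css × CL × τ / F = 23.6 × 9.101 × 18.9 / 0.26 = 15610 mg

15600 mg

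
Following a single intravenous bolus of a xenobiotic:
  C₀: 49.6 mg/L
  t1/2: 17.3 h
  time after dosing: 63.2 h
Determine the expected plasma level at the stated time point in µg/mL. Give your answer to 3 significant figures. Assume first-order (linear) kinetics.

3.94 µg/mL

k = ln2 / t½ = 0.693147 / 17.3 = 0.04007 h⁻¹
C = C₀ · e^(−k·t) = 49.60 × e^(−0.04007 × 63.2)
  = 49.60 × 0.07947 = 3.942 mg/L
(3.942 mg/L = 3.942 µg/mL)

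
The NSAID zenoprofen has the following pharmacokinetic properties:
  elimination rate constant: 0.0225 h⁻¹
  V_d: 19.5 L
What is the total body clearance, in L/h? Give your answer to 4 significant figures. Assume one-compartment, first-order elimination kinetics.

0.4388 L/h

CL = k × Vd = 0.0225 × 19.5 = 0.4388 L/h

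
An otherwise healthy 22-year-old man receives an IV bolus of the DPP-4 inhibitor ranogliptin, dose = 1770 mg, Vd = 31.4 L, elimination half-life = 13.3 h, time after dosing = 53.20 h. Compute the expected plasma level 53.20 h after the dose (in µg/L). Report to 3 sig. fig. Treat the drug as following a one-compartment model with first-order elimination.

3520 µg/L

C₀ = Dose / Vd = 1770 / 31.4 = 56.37 mg/L
k = ln2 / t½ = 0.693147 / 13.3 = 0.05212 h⁻¹
t / t½ = 53.20 / 13.3 = 4 half-lives
C = C₀ × (1/2)^4 = 56.37 × 0.06250 = 3.523 mg/L
Convert: 3.523 mg/L × 1000 = 3523 µg/L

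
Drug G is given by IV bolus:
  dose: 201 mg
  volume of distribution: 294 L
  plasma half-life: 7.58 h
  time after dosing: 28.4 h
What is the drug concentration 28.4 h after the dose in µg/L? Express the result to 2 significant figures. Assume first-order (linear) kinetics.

C₀ = Dose / Vd = 201.0 / 294 = 0.6837 mg/L
k = ln2 / t½ = 0.693147 / 7.58 = 0.09144 h⁻¹
C = C₀ · e^(−k·t) = 0.6837 × e^(−0.09144 × 28.4)
  = 0.6837 × 0.07450 = 0.05094 mg/L
Convert: 0.05094 mg/L × 1000 = 50.94 µg/L

51 µg/L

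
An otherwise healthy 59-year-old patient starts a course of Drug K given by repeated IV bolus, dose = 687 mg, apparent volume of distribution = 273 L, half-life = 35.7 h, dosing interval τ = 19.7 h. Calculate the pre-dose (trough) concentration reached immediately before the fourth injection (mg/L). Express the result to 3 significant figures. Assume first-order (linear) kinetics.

3.69 mg/L

C₀ per dose = Dose / Vd = 687 / 273 = 2.516 mg/L
k = ln2 / t½ = 0.693147 / 35.7 = 0.01942 h⁻¹
Fraction remaining after one interval: r = e^(−kτ) = e^(−0.01942 × 19.7) = 0.6821
Before dose 4, 3 doses have been given (aged 1τ, 2τ, 3τ).
C_trough = C₀ × (r + r² + … + r^3) = C₀ × r(1−r^3)/(1−r)
        = 2.516 × 0.6821 × (1 − 0.3174) / (1 − 0.6821) = 3.685 mg/L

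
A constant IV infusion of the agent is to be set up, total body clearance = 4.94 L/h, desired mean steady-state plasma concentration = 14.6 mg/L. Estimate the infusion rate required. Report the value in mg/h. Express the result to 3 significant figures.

At steady state, infusion rate R₀ = Css × CL = 14.6 × 4.940 = 72.12 mg/h

72.1 mg/h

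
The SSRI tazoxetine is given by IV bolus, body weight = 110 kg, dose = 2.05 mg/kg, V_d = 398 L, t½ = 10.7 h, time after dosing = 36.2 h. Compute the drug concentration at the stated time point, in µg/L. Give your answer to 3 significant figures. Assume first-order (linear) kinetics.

Total dose = 2.05 × 110 = 225.5 mg
C₀ = Dose / Vd = 225.5 / 398 = 0.5666 mg/L
k = ln2 / t½ = 0.693147 / 10.7 = 0.06478 h⁻¹
C = C₀ · e^(−k·t) = 0.5666 × e^(−0.06478 × 36.2)
  = 0.5666 × 0.09584 = 0.05430 mg/L
Convert: 0.05430 mg/L × 1000 = 54.30 µg/L

54.3 µg/L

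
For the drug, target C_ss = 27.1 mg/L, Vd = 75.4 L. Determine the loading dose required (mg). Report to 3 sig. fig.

LD = Css × Vd = 27.1 × 75.4 = 2043 mg

2040 mg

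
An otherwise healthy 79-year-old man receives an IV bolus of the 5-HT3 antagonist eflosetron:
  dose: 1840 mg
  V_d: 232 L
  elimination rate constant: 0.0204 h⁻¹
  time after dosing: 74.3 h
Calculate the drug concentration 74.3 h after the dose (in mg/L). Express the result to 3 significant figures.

C₀ = Dose / Vd = 1840 / 232 = 7.931 mg/L
C = C₀ · e^(−k·t) = 7.931 × e^(−0.02040 × 74.3)
  = 7.931 × 0.2196 = 1.742 mg/L

1.74 mg/L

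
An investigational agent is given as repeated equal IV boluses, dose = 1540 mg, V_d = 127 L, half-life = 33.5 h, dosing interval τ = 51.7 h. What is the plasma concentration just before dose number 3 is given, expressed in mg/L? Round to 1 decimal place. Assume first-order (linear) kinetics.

5.6 mg/L

C₀ per dose = Dose / Vd = 1540 / 127 = 12.13 mg/L
k = ln2 / t½ = 0.693147 / 33.5 = 0.02069 h⁻¹
Fraction remaining after one interval: r = e^(−kτ) = e^(−0.02069 × 51.7) = 0.3431
Before dose 3, 2 doses have been given (aged 1τ, 2τ).
C_trough = C₀ × (r + r²) = 12.13 × (0.3431 + 0.1177) = 5.590 mg/L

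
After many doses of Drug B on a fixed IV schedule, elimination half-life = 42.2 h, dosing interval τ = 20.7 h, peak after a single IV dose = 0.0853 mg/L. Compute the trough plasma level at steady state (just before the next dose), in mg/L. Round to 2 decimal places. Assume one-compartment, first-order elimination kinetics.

0.21 mg/L

k = ln2 / t½ = 0.693147 / 42.2 = 0.01643 h⁻¹
e^(−kτ) = e^(−0.01643 × 20.7) = 0.7117
Accumulation ratio R = 1 / (1 − e^(−kτ)) = 1 / (1 − 0.7117) = 3.469
Steady-state trough = C₀ × R × e^(−kτ) = 0.0853 × 3.469 × 0.7117 = 0.2106 mg/L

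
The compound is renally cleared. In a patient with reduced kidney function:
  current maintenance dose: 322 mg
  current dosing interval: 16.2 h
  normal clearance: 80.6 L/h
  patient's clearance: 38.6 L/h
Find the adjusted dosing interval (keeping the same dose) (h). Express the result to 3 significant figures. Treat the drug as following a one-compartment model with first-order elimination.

To keep the same average steady-state level, dosing rate must scale with clearance.
CL ratio = 38.6 / 80.6 = 0.4789
New interval (same dose) = 16.2 / 0.4789 = 33.83 h

33.8 h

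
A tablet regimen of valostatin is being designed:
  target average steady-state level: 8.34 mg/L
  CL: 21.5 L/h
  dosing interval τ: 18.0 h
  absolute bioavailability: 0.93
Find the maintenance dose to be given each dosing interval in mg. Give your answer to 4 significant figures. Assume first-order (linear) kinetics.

3471 mg

At steady state, F × (Dose/τ) = Css × CL.
Dose = Css × CL × τ / F = 8.34 × 21.50 × 18.0 / 0.93 = 3471 mg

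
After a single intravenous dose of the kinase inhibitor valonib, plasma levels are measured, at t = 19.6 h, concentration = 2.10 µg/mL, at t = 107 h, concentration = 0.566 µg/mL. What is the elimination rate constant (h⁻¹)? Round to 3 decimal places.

0.015 h⁻¹

k = ln(C₁/C₂) / (t₂ − t₁) = ln(2.10/0.566) / (107 − 19.6)
  = 1.311 / 87.40 = 0.01500 h⁻¹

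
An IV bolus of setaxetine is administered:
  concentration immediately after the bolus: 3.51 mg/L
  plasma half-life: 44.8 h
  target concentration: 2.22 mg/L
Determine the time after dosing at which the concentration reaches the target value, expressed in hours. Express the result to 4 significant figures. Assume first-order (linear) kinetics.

k = ln2 / t½ = 0.693147 / 44.8 = 0.01547 h⁻¹
t = ln(C₀ / C) / k = ln(3.510 / 2.22) / 0.01547
  = ln(1.581) / 0.01547 = 0.4581 / 0.01547 = 29.61 h

29.61 h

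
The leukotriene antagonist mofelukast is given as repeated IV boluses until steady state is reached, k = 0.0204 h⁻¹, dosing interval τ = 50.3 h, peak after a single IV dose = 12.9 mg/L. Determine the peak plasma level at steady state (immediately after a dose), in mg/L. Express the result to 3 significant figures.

e^(−kτ) = e^(−0.02040 × 50.3) = 0.3584
Accumulation ratio R = 1 / (1 − e^(−kτ)) = 1 / (1 − 0.3584) = 1.559
Steady-state peak = C₀ × R = 12.9 × 1.559 = 20.11 mg/L

20.1 mg/L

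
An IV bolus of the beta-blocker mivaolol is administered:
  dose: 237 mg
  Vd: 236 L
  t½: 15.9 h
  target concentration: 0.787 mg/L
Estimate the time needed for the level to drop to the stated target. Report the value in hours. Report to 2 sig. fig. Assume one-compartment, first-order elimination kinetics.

C₀ = Dose / Vd = 237.0 / 236 = 1.004 mg/L
k = ln2 / t½ = 0.693147 / 15.9 = 0.04359 h⁻¹
t = ln(C₀ / C) / k = ln(1.004 / 0.787) / 0.04359
  = ln(1.276) / 0.04359 = 0.2437 / 0.04359 = 5.591 h

5.6 h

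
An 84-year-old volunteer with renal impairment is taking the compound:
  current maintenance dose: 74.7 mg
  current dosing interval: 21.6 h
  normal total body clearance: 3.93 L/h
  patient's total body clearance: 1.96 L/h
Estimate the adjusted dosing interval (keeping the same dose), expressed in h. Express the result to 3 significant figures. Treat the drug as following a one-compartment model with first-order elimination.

To keep the same average steady-state level, dosing rate must scale with clearance.
CL ratio = 1.96 / 3.93 = 0.4987
New interval (same dose) = 21.6 / 0.4987 = 43.31 h

43.3 h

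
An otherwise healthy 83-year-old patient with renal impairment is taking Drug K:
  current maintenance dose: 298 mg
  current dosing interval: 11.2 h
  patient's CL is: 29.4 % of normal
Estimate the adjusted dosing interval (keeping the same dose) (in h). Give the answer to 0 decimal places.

38 h

To keep the same average steady-state level, dosing rate must scale with clearance.
CL ratio = 29.4 / 100 = 0.2940
New interval (same dose) = 11.2 / 0.2940 = 38.10 h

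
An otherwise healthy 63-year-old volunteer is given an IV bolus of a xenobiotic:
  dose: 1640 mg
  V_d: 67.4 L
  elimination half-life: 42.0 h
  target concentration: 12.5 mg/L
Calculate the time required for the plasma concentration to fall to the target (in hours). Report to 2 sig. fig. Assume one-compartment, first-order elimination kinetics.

C₀ = Dose / Vd = 1640 / 67.4 = 24.33 mg/L
k = ln2 / t½ = 0.693147 / 42.0 = 0.01650 h⁻¹
t = ln(C₀ / C) / k = ln(24.33 / 12.5) / 0.01650
  = ln(1.946) / 0.01650 = 0.6658 / 0.01650 = 40.35 h

40 h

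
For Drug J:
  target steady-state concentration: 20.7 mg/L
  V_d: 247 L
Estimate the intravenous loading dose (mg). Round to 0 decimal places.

5113 mg

LD = Css × Vd = 20.7 × 247 = 5113 mg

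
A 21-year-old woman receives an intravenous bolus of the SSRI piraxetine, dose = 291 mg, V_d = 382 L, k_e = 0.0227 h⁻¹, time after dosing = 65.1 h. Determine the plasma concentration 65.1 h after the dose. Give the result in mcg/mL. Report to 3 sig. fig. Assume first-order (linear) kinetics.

C₀ = Dose / Vd = 291.0 / 382 = 0.7618 mg/L
C = C₀ · e^(−k·t) = 0.7618 × e^(−0.02270 × 65.1)
  = 0.7618 × 0.2281 = 0.1738 mg/L
(0.1738 mg/L = 0.1738 mcg/mL)

0.174 mcg/mL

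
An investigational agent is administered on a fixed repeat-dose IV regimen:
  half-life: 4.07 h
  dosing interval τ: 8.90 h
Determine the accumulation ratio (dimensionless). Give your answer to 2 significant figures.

1.3

k = ln2 / t½ = 0.693147 / 4.07 = 0.1703 h⁻¹
e^(−kτ) = e^(−0.1703 × 8.90) = 0.2197
Accumulation ratio R = 1 / (1 − e^(−kτ)) = 1 / (1 − 0.2197) = 1.282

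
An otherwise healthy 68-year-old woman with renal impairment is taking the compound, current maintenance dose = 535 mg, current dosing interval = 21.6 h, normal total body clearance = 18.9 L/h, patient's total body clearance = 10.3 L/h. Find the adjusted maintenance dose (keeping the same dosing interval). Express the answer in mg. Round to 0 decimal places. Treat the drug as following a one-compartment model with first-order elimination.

To keep the same average steady-state level, dosing rate must scale with clearance.
CL ratio = 10.3 / 18.9 = 0.5450
New dose (same interval) = 535 × 0.5450 = 291.6 mg

292 mg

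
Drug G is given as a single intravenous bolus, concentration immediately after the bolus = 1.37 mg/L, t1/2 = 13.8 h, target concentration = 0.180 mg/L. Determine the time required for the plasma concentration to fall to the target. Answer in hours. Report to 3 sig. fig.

40.4 h

k = ln2 / t½ = 0.693147 / 13.8 = 0.05023 h⁻¹
t = ln(C₀ / C) / k = ln(1.370 / 0.180) / 0.05023
  = ln(7.611) / 0.05023 = 2.030 / 0.05023 = 40.41 h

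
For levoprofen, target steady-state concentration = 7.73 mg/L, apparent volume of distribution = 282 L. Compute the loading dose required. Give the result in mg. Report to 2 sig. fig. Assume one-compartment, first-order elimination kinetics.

LD = Css × Vd = 7.73 × 282 = 2180 mg

2200 mg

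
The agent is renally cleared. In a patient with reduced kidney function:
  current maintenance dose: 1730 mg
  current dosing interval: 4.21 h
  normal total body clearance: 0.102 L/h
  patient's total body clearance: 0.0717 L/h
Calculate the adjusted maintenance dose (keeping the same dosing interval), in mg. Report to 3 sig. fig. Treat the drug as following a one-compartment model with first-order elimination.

1220 mg

To keep the same average steady-state level, dosing rate must scale with clearance.
CL ratio = 0.0717 / 0.102 = 0.7029
New dose (same interval) = 1730 × 0.7029 = 1216 mg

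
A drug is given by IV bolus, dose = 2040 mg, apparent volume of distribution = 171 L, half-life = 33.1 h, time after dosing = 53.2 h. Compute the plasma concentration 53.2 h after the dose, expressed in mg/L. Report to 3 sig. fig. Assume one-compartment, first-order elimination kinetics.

3.92 mg/L

C₀ = Dose / Vd = 2040 / 171 = 11.93 mg/L
k = ln2 / t½ = 0.693147 / 33.1 = 0.02094 h⁻¹
C = C₀ · e^(−k·t) = 11.93 × e^(−0.02094 × 53.2)
  = 11.93 × 0.3282 = 3.915 mg/L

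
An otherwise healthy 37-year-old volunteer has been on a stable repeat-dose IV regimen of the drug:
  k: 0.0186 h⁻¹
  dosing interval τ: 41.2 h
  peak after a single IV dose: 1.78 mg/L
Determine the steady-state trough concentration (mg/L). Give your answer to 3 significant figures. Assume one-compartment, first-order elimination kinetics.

e^(−kτ) = e^(−0.01860 × 41.2) = 0.4647
Accumulation ratio R = 1 / (1 − e^(−kτ)) = 1 / (1 − 0.4647) = 1.868
Steady-state trough = C₀ × R × e^(−kτ) = 1.78 × 1.868 × 0.4647 = 1.545 mg/L

1.55 mg/L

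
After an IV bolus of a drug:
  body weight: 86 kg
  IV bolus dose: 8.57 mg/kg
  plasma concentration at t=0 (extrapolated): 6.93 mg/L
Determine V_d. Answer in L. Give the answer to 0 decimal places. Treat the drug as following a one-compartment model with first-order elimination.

Dose = 8.57 × 86 = 737.0 mg
Vd = Dose / C₀ = 737.0 / 6.93 = 106.3 L

106 L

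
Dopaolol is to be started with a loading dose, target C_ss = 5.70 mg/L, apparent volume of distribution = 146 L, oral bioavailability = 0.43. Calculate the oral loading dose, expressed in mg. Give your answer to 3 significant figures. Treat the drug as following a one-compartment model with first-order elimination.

1940 mg

LD = Css × Vd / F = 5.70 × 146 / 0.43 = 1935 mg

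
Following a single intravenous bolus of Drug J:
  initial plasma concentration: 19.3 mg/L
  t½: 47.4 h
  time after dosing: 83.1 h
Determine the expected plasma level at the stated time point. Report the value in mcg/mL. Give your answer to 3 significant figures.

5.73 mcg/mL

k = ln2 / t½ = 0.693147 / 47.4 = 0.01462 h⁻¹
C = C₀ · e^(−k·t) = 19.30 × e^(−0.01462 × 83.1)
  = 19.30 × 0.2967 = 5.726 mg/L
(5.726 mg/L = 5.726 mcg/mL)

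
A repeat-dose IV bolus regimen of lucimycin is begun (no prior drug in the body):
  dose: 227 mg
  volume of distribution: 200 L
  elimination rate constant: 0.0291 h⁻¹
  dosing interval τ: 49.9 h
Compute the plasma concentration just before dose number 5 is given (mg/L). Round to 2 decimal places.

0.35 mg/L

C₀ per dose = Dose / Vd = 227 / 200 = 1.135 mg/L
Fraction remaining after one interval: r = e^(−kτ) = e^(−0.02910 × 49.9) = 0.2341
Before dose 5, 4 doses have been given (aged 1τ, 2τ, 3τ, 4τ).
C_trough = C₀ × (r + r² + … + r^4) = C₀ × r(1−r^4)/(1−r)
        = 1.135 × 0.2341 × (1 − 0.003003) / (1 − 0.2341) = 0.3459 mg/L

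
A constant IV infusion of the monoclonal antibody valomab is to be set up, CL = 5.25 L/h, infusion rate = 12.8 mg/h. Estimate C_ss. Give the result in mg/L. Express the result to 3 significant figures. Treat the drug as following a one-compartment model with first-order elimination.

2.44 mg/L

At steady state Css = R₀ / CL = 12.8 / 5.250 = 2.438 mg/L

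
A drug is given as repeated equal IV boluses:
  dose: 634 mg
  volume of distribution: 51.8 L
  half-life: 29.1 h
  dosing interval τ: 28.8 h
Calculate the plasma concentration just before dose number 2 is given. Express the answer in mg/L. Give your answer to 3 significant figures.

6.16 mg/L

C₀ per dose = Dose / Vd = 634 / 51.8 = 12.24 mg/L
k = ln2 / t½ = 0.693147 / 29.1 = 0.02382 h⁻¹
Fraction remaining after one interval: r = e^(−kτ) = e^(−0.02382 × 28.8) = 0.5036
Before dose 2, 1 dose has been given (aged 1τ).
C_trough = C₀ × r = 12.24 × 0.5036 = 6.164 mg/L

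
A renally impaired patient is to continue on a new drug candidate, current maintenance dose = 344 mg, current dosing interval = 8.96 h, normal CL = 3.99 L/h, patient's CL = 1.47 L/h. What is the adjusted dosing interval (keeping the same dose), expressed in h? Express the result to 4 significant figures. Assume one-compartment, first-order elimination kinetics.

24.32 h

To keep the same average steady-state level, dosing rate must scale with clearance.
CL ratio = 1.47 / 3.99 = 0.3684
New interval (same dose) = 8.96 / 0.3684 = 24.32 h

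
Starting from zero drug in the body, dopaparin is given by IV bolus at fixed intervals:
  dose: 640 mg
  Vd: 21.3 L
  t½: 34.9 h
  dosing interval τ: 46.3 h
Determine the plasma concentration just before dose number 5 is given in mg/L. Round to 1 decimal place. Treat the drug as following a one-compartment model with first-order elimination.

C₀ per dose = Dose / Vd = 640 / 21.3 = 30.05 mg/L
k = ln2 / t½ = 0.693147 / 34.9 = 0.01986 h⁻¹
Fraction remaining after one interval: r = e^(−kτ) = e^(−0.01986 × 46.3) = 0.3987
Before dose 5, 4 doses have been given (aged 1τ, 2τ, 3τ, 4τ).
C_trough = C₀ × (r + r² + … + r^4) = C₀ × r(1−r^4)/(1−r)
        = 30.05 × 0.3987 × (1 − 0.02527) / (1 − 0.3987) = 19.42 mg/L

19.4 mg/L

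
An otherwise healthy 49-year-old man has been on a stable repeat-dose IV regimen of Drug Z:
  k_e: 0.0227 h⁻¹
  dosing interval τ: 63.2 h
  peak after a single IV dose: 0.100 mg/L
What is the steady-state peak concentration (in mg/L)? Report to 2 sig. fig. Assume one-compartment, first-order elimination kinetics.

0.13 mg/L

e^(−kτ) = e^(−0.02270 × 63.2) = 0.2382
Accumulation ratio R = 1 / (1 − e^(−kτ)) = 1 / (1 − 0.2382) = 1.313
Steady-state peak = C₀ × R = 0.100 × 1.313 = 0.1313 mg/L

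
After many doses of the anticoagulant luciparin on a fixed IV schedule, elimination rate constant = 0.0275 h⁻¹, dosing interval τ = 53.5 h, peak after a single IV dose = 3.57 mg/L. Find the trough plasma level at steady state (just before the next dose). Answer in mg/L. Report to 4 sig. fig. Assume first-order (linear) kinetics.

e^(−kτ) = e^(−0.02750 × 53.5) = 0.2296
Accumulation ratio R = 1 / (1 − e^(−kτ)) = 1 / (1 − 0.2296) = 1.298
Steady-state trough = C₀ × R × e^(−kτ) = 3.57 × 1.298 × 0.2296 = 1.064 mg/L

1.064 mg/L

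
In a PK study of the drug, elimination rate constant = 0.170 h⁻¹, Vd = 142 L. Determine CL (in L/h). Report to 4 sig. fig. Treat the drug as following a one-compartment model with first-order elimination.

24.14 L/h

CL = k × Vd = 0.170 × 142 = 24.14 L/h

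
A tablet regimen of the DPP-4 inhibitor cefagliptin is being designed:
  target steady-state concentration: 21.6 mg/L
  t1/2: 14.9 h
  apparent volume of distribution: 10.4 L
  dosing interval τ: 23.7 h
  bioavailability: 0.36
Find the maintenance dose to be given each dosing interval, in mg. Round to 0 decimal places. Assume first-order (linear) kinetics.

k = ln2 / t½ = 0.693147 / 14.9 = 0.04652 h⁻¹
CL = k × Vd = 0.04652 × 10.4 = 0.4838 L/h
At steady state, F × (Dose/τ) = Css × CL.
Dose = Css × CL × τ / F = 21.6 × 0.4838 × 23.7 / 0.36 = 688.0 mg

688 mg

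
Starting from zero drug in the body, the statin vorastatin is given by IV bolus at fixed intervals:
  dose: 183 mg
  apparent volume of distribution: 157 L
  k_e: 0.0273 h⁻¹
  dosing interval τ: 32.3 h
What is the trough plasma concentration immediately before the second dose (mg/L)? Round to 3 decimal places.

0.483 mg/L

C₀ per dose = Dose / Vd = 183 / 157 = 1.166 mg/L
Fraction remaining after one interval: r = e^(−kτ) = e^(−0.02730 × 32.3) = 0.4140
Before dose 2, 1 dose has been given (aged 1τ).
C_trough = C₀ × r = 1.166 × 0.4140 = 0.4827 mg/L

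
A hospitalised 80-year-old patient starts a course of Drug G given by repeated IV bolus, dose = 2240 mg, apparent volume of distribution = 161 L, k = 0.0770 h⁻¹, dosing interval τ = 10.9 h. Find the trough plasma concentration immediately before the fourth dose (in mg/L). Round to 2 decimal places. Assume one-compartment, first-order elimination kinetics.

9.73 mg/L

C₀ per dose = Dose / Vd = 2240 / 161 = 13.91 mg/L
Fraction remaining after one interval: r = e^(−kτ) = e^(−0.07700 × 10.9) = 0.4320
Before dose 4, 3 doses have been given (aged 1τ, 2τ, 3τ).
C_trough = C₀ × (r + r² + … + r^3) = C₀ × r(1−r^3)/(1−r)
        = 13.91 × 0.4320 × (1 − 0.08062) / (1 − 0.4320) = 9.727 mg/L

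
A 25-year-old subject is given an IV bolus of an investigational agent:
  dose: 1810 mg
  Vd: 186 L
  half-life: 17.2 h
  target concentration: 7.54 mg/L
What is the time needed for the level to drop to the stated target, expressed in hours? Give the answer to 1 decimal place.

6.3 h

C₀ = Dose / Vd = 1810 / 186 = 9.731 mg/L
k = ln2 / t½ = 0.693147 / 17.2 = 0.04030 h⁻¹
t = ln(C₀ / C) / k = ln(9.731 / 7.54) / 0.04030
  = ln(1.291) / 0.04030 = 0.2554 / 0.04030 = 6.337 h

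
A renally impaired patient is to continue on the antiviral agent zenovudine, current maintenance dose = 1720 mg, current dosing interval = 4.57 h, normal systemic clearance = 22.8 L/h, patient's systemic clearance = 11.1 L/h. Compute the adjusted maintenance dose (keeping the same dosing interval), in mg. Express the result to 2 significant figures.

To keep the same average steady-state level, dosing rate must scale with clearance.
CL ratio = 11.1 / 22.8 = 0.4868
New dose (same interval) = 1720 × 0.4868 = 837.3 mg

840 mg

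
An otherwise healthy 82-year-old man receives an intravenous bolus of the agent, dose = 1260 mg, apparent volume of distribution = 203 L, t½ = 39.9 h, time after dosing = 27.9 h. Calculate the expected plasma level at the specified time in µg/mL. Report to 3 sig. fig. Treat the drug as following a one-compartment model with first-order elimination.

3.82 µg/mL

C₀ = Dose / Vd = 1260 / 203 = 6.207 mg/L
k = ln2 / t½ = 0.693147 / 39.9 = 0.01737 h⁻¹
C = C₀ · e^(−k·t) = 6.207 × e^(−0.01737 × 27.9)
  = 6.207 × 0.6159 = 3.823 mg/L
(3.823 mg/L = 3.823 µg/mL)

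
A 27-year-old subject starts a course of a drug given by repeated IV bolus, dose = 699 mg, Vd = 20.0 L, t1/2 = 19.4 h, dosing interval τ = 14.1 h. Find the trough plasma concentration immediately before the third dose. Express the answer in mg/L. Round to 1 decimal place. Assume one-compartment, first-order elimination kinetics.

33.9 mg/L

C₀ per dose = Dose / Vd = 699 / 20.0 = 34.95 mg/L
k = ln2 / t½ = 0.693147 / 19.4 = 0.03573 h⁻¹
Fraction remaining after one interval: r = e^(−kτ) = e^(−0.03573 × 14.1) = 0.6042
Before dose 3, 2 doses have been given (aged 1τ, 2τ).
C_trough = C₀ × (r + r²) = 34.95 × (0.6042 + 0.3651) = 33.88 mg/L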